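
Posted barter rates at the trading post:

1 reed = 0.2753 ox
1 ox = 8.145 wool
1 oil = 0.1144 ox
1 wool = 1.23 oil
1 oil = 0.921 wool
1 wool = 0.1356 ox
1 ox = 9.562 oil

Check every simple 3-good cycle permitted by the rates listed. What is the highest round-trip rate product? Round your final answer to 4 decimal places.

1.1942

ox→oil→wool→ox: 9.562 × 0.921 × 0.1356 = 1.19418
ox→wool→oil→ox: 8.145 × 1.23 × 0.1144 = 1.14610
Maximum is ox→oil→wool→ox at 1.1942; arbitrage exists.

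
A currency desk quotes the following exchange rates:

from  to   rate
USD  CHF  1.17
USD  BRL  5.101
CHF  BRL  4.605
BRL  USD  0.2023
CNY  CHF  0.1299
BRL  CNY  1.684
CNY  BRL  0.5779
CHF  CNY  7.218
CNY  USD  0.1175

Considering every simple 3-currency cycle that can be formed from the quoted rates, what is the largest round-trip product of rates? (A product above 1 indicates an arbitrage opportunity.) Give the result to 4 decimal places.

USD→CHF→BRL→USD: 1.17 × 4.605 × 0.2023 = 1.08996
USD→BRL→CNY→USD: 5.101 × 1.684 × 0.1175 = 1.00933
BRL→CNY→CHF→BRL: 1.684 × 0.1299 × 4.605 = 1.00735
USD→CHF→CNY→USD: 1.17 × 7.218 × 0.1175 = 0.99229
Maximum is USD→CHF→BRL→USD at 1.0900; arbitrage exists.

1.0900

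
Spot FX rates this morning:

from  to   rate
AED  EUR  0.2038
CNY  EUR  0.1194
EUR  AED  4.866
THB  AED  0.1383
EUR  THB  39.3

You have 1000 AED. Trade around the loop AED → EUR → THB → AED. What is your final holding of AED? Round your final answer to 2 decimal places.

1000 AED × 0.2038 = 203.8 EUR
203.8 EUR × 39.3 = 8009.34 THB
8009.34 THB × 0.1383 = 1107.691722 AED

1107.69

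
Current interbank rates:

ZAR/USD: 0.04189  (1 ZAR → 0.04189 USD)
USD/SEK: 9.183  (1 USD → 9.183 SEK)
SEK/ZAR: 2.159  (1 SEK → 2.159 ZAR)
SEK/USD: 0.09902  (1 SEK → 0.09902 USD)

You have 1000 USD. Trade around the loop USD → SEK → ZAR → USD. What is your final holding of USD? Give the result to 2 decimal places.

830.52

1000 USD × 9.183 = 9183 SEK
9183 SEK × 2.159 = 19826.097 ZAR
19826.097 ZAR × 0.04189 = 830.51520333 USD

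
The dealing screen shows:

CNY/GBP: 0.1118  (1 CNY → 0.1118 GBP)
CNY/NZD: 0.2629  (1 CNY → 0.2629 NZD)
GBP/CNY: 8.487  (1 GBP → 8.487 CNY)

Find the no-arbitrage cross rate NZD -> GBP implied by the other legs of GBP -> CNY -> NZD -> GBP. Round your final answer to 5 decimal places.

Known legs of the cycle: 8.487 × 0.2629 = 2.2312323
For no arbitrage the full-cycle product must be 1, so the missing rate is 1 / 2.2312323 ≈ 0.4481828.

0.44818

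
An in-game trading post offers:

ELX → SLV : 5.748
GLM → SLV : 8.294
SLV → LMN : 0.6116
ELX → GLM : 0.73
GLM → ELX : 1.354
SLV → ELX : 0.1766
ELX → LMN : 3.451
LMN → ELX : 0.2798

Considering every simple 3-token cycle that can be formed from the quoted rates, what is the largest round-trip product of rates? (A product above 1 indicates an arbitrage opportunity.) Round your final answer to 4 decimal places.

GLM→SLV→ELX→GLM: 8.294 × 0.1766 × 0.73 = 1.06925
SLV→LMN→ELX→SLV: 0.6116 × 0.2798 × 5.748 = 0.98363
Maximum is GLM→SLV→ELX→GLM at 1.0692; arbitrage exists.

1.0692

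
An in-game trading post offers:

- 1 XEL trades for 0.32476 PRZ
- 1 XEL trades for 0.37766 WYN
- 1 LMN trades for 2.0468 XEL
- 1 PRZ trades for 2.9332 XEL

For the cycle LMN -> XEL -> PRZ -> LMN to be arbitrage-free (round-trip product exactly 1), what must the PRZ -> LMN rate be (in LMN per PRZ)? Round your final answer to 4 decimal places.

Known legs of the cycle: 2.0468 × 0.32476 = 0.664718768
For no arbitrage the full-cycle product must be 1, so the missing rate is 1 / 0.664718768 ≈ 1.504396.

1.5044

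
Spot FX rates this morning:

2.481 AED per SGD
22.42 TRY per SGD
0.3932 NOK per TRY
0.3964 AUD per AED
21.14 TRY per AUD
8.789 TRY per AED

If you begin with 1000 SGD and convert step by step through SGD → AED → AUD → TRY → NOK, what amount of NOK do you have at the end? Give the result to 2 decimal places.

1000 SGD × 2.481 = 2481 AED
2481 AED × 0.3964 = 983.4684 AUD
983.4684 AUD × 21.14 = 20790.521976 TRY
20790.521976 TRY × 0.3932 = 8174.8332409632 NOK

8174.83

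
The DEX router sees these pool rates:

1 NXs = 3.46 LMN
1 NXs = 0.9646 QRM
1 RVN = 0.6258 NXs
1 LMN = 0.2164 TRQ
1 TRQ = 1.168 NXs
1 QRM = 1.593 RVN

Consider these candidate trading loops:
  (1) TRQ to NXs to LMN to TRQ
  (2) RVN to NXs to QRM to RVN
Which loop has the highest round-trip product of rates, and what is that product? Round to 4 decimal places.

0.9616

(1) 1.168 × 3.46 × 0.2164 = 0.87453
(2) 0.6258 × 0.9646 × 1.593 = 0.96161
Highest is cycle (2) at 0.9616 (≤1, no arbitrage).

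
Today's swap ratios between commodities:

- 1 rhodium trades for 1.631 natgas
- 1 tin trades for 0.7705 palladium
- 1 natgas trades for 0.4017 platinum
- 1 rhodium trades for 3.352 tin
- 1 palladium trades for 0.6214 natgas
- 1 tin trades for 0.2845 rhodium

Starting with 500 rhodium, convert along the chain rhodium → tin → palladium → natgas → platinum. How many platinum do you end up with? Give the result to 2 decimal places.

500 rhodium × 3.352 = 1676 tin
1676 tin × 0.7705 = 1291.358 palladium
1291.358 palladium × 0.6214 = 802.4498612 natgas
802.4498612 natgas × 0.4017 = 322.34410924404 platinum

322.34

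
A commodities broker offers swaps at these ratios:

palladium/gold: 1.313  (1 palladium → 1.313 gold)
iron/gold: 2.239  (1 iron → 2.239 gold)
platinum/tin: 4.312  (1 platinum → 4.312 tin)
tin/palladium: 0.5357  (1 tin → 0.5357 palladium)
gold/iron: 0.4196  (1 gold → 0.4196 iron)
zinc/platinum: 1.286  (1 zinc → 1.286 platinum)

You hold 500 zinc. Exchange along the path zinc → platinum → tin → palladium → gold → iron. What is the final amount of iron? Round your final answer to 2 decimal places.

818.30

500 zinc × 1.286 = 643 platinum
643 platinum × 4.312 = 2772.616 tin
2772.616 tin × 0.5357 = 1485.2903912 palladium
1485.2903912 palladium × 1.313 = 1950.1862836456 gold
1950.1862836456 gold × 0.4196 = 818.29816461769376 iron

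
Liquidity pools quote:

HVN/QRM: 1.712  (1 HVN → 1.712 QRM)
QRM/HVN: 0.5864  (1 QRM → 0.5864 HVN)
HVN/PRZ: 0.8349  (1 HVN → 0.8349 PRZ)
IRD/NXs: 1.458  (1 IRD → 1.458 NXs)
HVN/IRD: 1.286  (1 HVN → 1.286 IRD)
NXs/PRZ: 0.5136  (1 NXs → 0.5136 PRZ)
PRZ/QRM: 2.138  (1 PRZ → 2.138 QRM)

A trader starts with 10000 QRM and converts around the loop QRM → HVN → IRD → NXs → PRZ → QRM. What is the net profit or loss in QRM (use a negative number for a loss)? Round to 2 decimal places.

10000 QRM × 0.5864 = 5864 HVN
5864 HVN × 1.286 = 7541.104 IRD
7541.104 IRD × 1.458 = 10994.929632 NXs
10994.929632 NXs × 0.5136 = 5646.9958589952 PRZ
5646.9958589952 PRZ × 2.138 = 12073.2771465317376 QRM
Net change: 12073.2771465317376 − 10000 = 2073.2771465317376 QRM

2073.28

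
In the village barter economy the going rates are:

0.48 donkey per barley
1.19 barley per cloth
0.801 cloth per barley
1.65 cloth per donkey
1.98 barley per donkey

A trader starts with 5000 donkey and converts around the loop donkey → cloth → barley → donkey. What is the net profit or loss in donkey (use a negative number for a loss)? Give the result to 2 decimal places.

5000 donkey × 1.65 = 8250 cloth
8250 cloth × 1.19 = 9817.5 barley
9817.5 barley × 0.48 = 4712.4 donkey
Net change: 4712.4 − 5000 = -287.6 donkey

-287.60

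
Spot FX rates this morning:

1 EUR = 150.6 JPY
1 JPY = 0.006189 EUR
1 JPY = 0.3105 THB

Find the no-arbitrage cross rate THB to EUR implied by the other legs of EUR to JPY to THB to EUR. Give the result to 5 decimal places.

Known legs of the cycle: 150.6 × 0.3105 = 46.7613
For no arbitrage the full-cycle product must be 1, so the missing rate is 1 / 46.7613 ≈ 0.0213852.

0.02139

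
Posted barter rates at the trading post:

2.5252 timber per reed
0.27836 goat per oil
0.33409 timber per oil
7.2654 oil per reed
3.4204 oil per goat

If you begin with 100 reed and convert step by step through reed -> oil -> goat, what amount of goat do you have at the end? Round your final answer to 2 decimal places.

202.24

100 reed × 7.2654 = 726.54 oil
726.54 oil × 0.27836 = 202.2396744 goat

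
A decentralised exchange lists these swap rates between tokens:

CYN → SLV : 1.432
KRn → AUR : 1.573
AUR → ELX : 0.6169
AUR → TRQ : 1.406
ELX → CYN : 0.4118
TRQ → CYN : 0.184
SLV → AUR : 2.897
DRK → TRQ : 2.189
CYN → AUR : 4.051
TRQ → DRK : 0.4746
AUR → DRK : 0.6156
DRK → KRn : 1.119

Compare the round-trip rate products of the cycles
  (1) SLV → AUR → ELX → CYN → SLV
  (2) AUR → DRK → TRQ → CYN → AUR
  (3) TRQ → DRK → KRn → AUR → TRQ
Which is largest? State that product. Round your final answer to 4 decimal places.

1.1746

(1) 2.897 × 0.6169 × 0.4118 × 1.432 = 1.05388
(2) 0.6156 × 2.189 × 0.184 × 4.051 = 1.00444
(3) 0.4746 × 1.119 × 1.573 × 1.406 = 1.17455
Highest is cycle (3) at 1.1746 (>1, arbitrage).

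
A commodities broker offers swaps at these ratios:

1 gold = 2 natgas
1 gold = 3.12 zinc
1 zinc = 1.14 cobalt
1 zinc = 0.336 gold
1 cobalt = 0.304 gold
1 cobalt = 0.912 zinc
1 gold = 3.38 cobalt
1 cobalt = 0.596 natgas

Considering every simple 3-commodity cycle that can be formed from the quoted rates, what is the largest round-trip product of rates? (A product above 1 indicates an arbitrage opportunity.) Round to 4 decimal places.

zinc→cobalt→gold→zinc: 1.14 × 0.304 × 3.12 = 1.08127
zinc→gold→cobalt→zinc: 0.336 × 3.38 × 0.912 = 1.03574
Maximum is zinc→cobalt→gold→zinc at 1.0813; arbitrage exists.

1.0813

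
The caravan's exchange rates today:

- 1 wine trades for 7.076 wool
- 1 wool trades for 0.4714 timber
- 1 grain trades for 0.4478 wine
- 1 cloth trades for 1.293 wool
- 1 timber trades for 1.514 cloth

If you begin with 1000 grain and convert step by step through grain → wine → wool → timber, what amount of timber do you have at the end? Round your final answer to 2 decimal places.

1493.69

1000 grain × 0.4478 = 447.8 wine
447.8 wine × 7.076 = 3168.6328 wool
3168.6328 wool × 0.4714 = 1493.69350192 timber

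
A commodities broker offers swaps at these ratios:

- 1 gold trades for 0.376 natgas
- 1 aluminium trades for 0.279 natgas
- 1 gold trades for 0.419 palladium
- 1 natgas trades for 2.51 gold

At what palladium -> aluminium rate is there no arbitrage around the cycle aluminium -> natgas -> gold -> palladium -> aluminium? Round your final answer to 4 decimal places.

3.4081

Known legs of the cycle: 0.279 × 2.51 × 0.419 = 0.29342151
For no arbitrage the full-cycle product must be 1, so the missing rate is 1 / 0.29342151 ≈ 3.408066.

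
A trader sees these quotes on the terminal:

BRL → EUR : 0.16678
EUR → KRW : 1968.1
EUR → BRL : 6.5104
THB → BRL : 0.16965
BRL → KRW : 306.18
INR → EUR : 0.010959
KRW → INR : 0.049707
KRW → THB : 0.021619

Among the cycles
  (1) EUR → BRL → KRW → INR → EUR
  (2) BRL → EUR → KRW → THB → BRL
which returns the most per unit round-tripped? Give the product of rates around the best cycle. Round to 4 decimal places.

(1) 6.5104 × 306.18 × 0.049707 × 0.010959 = 1.08586
(2) 0.16678 × 1968.1 × 0.021619 × 0.16965 = 1.20387
Highest is cycle (2) at 1.2039 (>1, arbitrage).

1.2039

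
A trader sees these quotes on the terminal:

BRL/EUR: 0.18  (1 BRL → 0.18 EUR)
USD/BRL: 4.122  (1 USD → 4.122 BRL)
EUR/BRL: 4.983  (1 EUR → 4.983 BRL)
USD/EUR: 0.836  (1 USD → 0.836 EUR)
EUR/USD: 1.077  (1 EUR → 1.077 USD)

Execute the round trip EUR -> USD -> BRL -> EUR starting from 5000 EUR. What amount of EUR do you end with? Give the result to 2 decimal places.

3995.45

5000 EUR × 1.077 = 5385 USD
5385 USD × 4.122 = 22196.97 BRL
22196.97 BRL × 0.18 = 3995.4546 EUR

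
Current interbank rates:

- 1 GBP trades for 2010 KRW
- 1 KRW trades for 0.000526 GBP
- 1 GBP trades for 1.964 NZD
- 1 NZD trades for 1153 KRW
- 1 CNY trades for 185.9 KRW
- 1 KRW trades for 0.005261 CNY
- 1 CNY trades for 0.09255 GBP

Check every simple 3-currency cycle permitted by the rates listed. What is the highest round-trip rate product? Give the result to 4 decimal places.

GBP→NZD→KRW→GBP: 1.964 × 1153 × 0.000526 = 1.19112
CNY→GBP→KRW→CNY: 0.09255 × 2010 × 0.005261 = 0.97868
Maximum is GBP→NZD→KRW→GBP at 1.1911; arbitrage exists.

1.1911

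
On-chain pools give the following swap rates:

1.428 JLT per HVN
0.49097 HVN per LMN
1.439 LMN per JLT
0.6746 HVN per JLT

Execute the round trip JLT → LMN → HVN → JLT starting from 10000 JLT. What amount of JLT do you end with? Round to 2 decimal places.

10088.90

10000 JLT × 1.439 = 14390 LMN
14390 LMN × 0.49097 = 7065.0583 HVN
7065.0583 HVN × 1.428 = 10088.9032524 JLT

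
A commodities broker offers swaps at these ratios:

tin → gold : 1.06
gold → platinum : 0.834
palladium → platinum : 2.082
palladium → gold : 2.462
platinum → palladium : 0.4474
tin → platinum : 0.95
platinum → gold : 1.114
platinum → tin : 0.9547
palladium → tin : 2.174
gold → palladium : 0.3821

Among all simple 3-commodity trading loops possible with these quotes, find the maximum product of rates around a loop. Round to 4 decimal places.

0.9240

platinum→palladium→tin→platinum: 0.4474 × 2.174 × 0.95 = 0.92402
platinum→palladium→gold→platinum: 0.4474 × 2.462 × 0.834 = 0.91865
platinum→gold→palladium→platinum: 1.114 × 0.3821 × 2.082 = 0.88622
palladium→tin→gold→palladium: 2.174 × 1.06 × 0.3821 = 0.88053
platinum→tin→gold→platinum: 0.9547 × 1.06 × 0.834 = 0.84399
Maximum is platinum→palladium→tin→platinum at 0.9240; no arbitrage — every cycle loses value.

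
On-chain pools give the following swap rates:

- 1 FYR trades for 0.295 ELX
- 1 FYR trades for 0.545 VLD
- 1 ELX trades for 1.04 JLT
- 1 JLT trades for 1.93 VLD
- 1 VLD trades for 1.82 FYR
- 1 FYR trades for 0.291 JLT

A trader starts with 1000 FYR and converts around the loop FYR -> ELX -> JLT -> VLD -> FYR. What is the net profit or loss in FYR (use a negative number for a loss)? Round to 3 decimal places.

1000 FYR × 0.295 = 295 ELX
295 ELX × 1.04 = 306.8 JLT
306.8 JLT × 1.93 = 592.124 VLD
592.124 VLD × 1.82 = 1077.66568 FYR
Net change: 1077.66568 − 1000 = 77.66568 FYR

77.666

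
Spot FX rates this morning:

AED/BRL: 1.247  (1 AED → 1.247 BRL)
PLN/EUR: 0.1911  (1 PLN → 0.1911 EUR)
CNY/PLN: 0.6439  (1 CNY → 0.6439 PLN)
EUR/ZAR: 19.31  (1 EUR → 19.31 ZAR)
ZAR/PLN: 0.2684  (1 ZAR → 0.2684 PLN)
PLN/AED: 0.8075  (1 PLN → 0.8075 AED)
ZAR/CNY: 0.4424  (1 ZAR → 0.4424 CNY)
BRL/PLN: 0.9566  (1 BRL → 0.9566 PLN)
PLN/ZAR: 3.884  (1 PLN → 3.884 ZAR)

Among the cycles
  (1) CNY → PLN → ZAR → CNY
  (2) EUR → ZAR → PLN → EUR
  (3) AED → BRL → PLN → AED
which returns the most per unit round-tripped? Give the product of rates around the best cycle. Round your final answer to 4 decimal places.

1.1064

(1) 0.6439 × 3.884 × 0.4424 = 1.10640
(2) 19.31 × 0.2684 × 0.1911 = 0.99043
(3) 1.247 × 0.9566 × 0.8075 = 0.96325
Highest is cycle (1) at 1.1064 (>1, arbitrage).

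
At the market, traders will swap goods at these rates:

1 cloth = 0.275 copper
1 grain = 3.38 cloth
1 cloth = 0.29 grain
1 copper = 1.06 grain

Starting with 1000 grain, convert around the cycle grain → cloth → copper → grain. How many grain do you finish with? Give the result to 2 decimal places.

1000 grain × 3.38 = 3380 cloth
3380 cloth × 0.275 = 929.5 copper
929.5 copper × 1.06 = 985.27 grain

985.27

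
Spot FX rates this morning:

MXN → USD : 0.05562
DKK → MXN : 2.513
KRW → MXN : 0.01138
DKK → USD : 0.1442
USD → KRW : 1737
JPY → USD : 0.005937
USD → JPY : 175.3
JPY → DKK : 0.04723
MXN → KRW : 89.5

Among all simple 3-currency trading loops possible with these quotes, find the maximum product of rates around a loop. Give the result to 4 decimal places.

USD→JPY→DKK→USD: 175.3 × 0.04723 × 0.1442 = 1.19389
MXN→USD→KRW→MXN: 0.05562 × 1737 × 0.01138 = 1.09944
Maximum is USD→JPY→DKK→USD at 1.1939; arbitrage exists.

1.1939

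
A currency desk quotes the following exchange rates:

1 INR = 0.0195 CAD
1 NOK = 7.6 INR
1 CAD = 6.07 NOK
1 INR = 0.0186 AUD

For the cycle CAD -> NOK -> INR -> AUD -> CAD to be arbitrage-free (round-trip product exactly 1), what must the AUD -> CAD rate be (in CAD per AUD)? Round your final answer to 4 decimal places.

1.1654

Known legs of the cycle: 6.07 × 7.6 × 0.0186 = 0.8580552
For no arbitrage the full-cycle product must be 1, so the missing rate is 1 / 0.8580552 ≈ 1.165426.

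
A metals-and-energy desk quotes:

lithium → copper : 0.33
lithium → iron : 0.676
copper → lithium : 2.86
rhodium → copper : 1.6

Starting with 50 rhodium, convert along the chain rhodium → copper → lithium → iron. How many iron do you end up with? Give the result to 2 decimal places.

154.67

50 rhodium × 1.6 = 80 copper
80 copper × 2.86 = 228.8 lithium
228.8 lithium × 0.676 = 154.6688 iron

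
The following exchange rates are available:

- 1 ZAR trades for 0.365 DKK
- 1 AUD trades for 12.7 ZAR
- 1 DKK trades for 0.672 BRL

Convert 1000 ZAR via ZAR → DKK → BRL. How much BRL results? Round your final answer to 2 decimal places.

245.28

1000 ZAR × 0.365 = 365 DKK
365 DKK × 0.672 = 245.28 BRL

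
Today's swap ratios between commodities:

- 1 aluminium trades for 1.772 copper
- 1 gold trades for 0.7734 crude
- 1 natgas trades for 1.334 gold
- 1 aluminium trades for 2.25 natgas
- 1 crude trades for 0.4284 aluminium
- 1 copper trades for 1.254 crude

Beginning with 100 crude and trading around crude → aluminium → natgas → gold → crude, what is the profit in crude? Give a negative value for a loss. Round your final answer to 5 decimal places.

-0.55293

100 crude × 0.4284 = 42.84 aluminium
42.84 aluminium × 2.25 = 96.39 natgas
96.39 natgas × 1.334 = 128.58426 gold
128.58426 gold × 0.7734 = 99.447066684 crude
Net change: 99.447066684 − 100 = -0.552933316 crude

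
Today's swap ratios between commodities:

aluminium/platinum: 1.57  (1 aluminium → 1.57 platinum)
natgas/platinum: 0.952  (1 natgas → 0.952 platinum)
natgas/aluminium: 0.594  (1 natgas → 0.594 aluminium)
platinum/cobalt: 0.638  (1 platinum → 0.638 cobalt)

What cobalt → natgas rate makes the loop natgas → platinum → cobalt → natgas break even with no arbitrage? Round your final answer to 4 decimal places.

Known legs of the cycle: 0.952 × 0.638 = 0.607376
For no arbitrage the full-cycle product must be 1, so the missing rate is 1 / 0.607376 ≈ 1.646427.

1.6464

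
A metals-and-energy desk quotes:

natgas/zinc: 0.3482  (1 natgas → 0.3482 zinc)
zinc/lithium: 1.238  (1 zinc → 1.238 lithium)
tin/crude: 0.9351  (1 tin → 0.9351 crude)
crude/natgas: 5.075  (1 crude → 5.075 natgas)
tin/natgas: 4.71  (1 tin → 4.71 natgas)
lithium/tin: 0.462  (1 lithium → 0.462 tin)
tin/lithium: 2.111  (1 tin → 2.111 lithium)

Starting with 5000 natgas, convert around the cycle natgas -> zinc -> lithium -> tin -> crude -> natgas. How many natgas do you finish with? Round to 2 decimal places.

4725.58

5000 natgas × 0.3482 = 1741 zinc
1741 zinc × 1.238 = 2155.358 lithium
2155.358 lithium × 0.462 = 995.775396 tin
995.775396 tin × 0.9351 = 931.1495727996 crude
931.1495727996 crude × 5.075 = 4725.58408195797 natgas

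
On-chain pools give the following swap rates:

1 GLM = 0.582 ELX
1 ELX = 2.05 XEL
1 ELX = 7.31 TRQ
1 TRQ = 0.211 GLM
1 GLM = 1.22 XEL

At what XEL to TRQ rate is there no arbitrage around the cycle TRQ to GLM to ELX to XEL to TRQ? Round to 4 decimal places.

3.9723

Known legs of the cycle: 0.211 × 0.582 × 2.05 = 0.2517441
For no arbitrage the full-cycle product must be 1, so the missing rate is 1 / 0.2517441 ≈ 3.972288.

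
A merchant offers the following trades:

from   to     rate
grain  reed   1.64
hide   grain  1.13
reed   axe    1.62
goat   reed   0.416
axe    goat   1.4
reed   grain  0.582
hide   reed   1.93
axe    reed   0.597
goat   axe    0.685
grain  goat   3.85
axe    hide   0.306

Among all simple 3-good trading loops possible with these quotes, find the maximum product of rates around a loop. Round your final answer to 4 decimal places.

hide→reed→axe→hide: 1.93 × 1.62 × 0.306 = 0.95674
goat→reed→axe→goat: 0.416 × 1.62 × 1.4 = 0.94349
goat→reed→grain→goat: 0.416 × 0.582 × 3.85 = 0.93213
Maximum is hide→reed→axe→hide at 0.9567; no arbitrage — every cycle loses value.

0.9567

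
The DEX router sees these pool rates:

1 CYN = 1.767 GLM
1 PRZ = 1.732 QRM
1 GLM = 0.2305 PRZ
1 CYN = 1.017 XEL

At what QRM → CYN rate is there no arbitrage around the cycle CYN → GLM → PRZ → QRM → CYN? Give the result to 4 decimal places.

Known legs of the cycle: 1.767 × 0.2305 × 1.732 = 0.705432342
For no arbitrage the full-cycle product must be 1, so the missing rate is 1 / 0.705432342 ≈ 1.417570.

1.4176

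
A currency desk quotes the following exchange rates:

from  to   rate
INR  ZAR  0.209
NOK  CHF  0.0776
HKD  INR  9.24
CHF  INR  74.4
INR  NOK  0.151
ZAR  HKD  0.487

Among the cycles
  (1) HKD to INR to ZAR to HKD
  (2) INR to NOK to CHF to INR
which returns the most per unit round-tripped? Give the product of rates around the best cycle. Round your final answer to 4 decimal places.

(1) 9.24 × 0.209 × 0.487 = 0.94047
(2) 0.151 × 0.0776 × 74.4 = 0.87179
Highest is cycle (1) at 0.9405 (≤1, no arbitrage).

0.9405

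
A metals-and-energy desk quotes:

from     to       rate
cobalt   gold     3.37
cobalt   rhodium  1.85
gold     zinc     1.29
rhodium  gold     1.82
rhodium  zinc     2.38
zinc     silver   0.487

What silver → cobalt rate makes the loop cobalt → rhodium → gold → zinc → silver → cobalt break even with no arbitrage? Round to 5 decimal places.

Known legs of the cycle: 1.85 × 1.82 × 1.29 × 0.487 = 2.11525041
For no arbitrage the full-cycle product must be 1, so the missing rate is 1 / 2.11525041 ≈ 0.4727573.

0.47276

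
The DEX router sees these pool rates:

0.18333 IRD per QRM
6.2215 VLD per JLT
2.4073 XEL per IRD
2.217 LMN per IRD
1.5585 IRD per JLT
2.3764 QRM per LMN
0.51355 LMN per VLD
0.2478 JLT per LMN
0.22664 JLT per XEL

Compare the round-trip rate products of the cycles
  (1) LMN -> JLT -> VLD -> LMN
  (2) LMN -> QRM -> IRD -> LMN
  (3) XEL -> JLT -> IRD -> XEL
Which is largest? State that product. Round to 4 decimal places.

0.9659

(1) 0.2478 × 6.2215 × 0.51355 = 0.79173
(2) 2.3764 × 0.18333 × 2.217 = 0.96587
(3) 0.22664 × 1.5585 × 2.4073 = 0.85030
Highest is cycle (2) at 0.9659 (≤1, no arbitrage).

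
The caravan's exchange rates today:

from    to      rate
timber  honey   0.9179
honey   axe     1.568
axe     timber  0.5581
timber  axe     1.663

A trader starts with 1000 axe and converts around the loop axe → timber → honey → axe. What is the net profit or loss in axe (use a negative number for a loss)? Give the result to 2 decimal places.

-196.74

1000 axe × 0.5581 = 558.1 timber
558.1 timber × 0.9179 = 512.27999 honey
512.27999 honey × 1.568 = 803.25502432 axe
Net change: 803.25502432 − 1000 = -196.74497568 axe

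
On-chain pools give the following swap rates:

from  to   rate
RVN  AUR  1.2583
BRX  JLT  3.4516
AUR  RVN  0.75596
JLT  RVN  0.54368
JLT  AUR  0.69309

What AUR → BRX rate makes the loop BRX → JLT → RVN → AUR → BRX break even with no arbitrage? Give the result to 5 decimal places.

Known legs of the cycle: 3.4516 × 0.54368 × 1.2583 = 2.3612828568704
For no arbitrage the full-cycle product must be 1, so the missing rate is 1 / 2.3612828568704 ≈ 0.4234986.

0.42350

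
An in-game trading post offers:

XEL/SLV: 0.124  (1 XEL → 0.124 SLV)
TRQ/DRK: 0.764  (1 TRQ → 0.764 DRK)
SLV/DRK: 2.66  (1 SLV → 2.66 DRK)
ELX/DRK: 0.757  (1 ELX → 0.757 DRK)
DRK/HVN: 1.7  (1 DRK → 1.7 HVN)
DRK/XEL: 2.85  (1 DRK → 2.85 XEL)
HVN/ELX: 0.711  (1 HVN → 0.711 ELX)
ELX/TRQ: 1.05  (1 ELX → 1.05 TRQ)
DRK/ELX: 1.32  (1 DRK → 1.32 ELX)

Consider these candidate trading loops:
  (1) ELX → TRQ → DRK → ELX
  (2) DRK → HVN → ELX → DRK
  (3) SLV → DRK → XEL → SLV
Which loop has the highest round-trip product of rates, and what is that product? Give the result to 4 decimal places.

1.0589

(1) 1.05 × 0.764 × 1.32 = 1.05890
(2) 1.7 × 0.711 × 0.757 = 0.91499
(3) 2.66 × 2.85 × 0.124 = 0.94004
Highest is cycle (1) at 1.0589 (>1, arbitrage).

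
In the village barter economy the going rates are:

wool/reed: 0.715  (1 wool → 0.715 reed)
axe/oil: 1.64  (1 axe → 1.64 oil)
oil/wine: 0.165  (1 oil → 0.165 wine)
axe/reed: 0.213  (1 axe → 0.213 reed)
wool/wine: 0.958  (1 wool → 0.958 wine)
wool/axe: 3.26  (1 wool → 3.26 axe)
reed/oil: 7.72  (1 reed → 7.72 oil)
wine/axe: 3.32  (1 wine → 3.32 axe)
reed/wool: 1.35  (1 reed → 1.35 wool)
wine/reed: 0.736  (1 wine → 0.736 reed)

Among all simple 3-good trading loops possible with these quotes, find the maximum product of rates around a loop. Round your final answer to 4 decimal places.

0.9519

wool→wine→reed→wool: 0.958 × 0.736 × 1.35 = 0.95187
wine→reed→oil→wine: 0.736 × 7.72 × 0.165 = 0.93752
wool→axe→reed→wool: 3.26 × 0.213 × 1.35 = 0.93741
wine→axe→oil→wine: 3.32 × 1.64 × 0.165 = 0.89839
Maximum is wool→wine→reed→wool at 0.9519; no arbitrage — every cycle loses value.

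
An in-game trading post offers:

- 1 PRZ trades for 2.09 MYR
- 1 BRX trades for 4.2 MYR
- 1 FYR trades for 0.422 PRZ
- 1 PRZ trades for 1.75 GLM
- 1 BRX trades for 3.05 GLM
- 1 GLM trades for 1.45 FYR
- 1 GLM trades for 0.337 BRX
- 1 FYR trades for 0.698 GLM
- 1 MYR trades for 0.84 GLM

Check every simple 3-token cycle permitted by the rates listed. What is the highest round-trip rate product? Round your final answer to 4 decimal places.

BRX→MYR→GLM→BRX: 4.2 × 0.84 × 0.337 = 1.18894
PRZ→GLM→FYR→PRZ: 1.75 × 1.45 × 0.422 = 1.07083
Maximum is BRX→MYR→GLM→BRX at 1.1889; arbitrage exists.

1.1889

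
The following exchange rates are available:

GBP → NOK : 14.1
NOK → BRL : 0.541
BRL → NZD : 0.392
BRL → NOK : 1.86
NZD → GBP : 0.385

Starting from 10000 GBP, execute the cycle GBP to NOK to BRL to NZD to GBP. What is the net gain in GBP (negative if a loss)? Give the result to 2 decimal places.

10000 GBP × 14.1 = 141000 NOK
141000 NOK × 0.541 = 76281 BRL
76281 BRL × 0.392 = 29902.152 NZD
29902.152 NZD × 0.385 = 11512.32852 GBP
Net change: 11512.32852 − 10000 = 1512.32852 GBP

1512.33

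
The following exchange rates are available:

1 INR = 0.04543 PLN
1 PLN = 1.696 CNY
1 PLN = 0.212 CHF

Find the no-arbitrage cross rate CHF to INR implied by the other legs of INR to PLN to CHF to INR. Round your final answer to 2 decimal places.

Known legs of the cycle: 0.04543 × 0.212 = 0.00963116
For no arbitrage the full-cycle product must be 1, so the missing rate is 1 / 0.00963116 ≈ 103.8297.

103.83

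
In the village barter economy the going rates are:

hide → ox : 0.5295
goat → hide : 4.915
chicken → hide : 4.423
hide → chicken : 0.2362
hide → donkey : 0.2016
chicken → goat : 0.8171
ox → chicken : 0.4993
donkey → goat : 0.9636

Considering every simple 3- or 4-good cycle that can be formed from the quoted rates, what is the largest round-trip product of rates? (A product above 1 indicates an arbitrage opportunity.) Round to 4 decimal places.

1.1693

chicken→hide→ox→chicken: 4.423 × 0.5295 × 0.4993 = 1.16935
chicken→goat→hide→ox→chicken: 0.8171 × 4.915 × 0.5295 × 0.4993 = 1.06176
hide→donkey→goat→hide: 0.2016 × 0.9636 × 4.915 = 0.95480
chicken→goat→hide→chicken: 0.8171 × 4.915 × 0.2362 = 0.94859
Maximum is chicken→hide→ox→chicken at 1.1693; arbitrage exists.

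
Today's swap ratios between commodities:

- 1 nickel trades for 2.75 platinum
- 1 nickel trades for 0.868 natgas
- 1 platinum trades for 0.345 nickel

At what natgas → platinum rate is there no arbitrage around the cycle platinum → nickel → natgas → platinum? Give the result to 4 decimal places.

Known legs of the cycle: 0.345 × 0.868 = 0.29946
For no arbitrage the full-cycle product must be 1, so the missing rate is 1 / 0.29946 ≈ 3.339344.

3.3393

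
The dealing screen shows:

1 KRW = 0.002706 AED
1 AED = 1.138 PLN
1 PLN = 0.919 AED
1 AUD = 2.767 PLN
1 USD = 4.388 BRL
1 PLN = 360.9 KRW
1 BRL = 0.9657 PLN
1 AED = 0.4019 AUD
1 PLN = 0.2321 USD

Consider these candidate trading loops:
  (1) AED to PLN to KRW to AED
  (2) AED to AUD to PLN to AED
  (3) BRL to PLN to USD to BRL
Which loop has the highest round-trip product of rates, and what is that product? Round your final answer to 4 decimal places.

1.1114

(1) 1.138 × 360.9 × 0.002706 = 1.11137
(2) 0.4019 × 2.767 × 0.919 = 1.02198
(3) 0.9657 × 0.2321 × 4.388 = 0.98352
Highest is cycle (1) at 1.1114 (>1, arbitrage).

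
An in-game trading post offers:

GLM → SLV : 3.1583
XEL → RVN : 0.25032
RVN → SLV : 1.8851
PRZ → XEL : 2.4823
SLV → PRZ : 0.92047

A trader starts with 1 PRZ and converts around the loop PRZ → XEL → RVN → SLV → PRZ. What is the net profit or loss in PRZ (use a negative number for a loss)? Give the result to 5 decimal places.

0.07819

1 PRZ × 2.4823 = 2.4823 XEL
2.4823 XEL × 0.25032 = 0.621369336 RVN
0.621369336 RVN × 1.8851 = 1.1713433352936 SLV
1.1713433352936 SLV × 0.92047 = 1.078186399837699992 PRZ
Net change: 1.078186399837699992 − 1 = 0.078186399837699992 PRZ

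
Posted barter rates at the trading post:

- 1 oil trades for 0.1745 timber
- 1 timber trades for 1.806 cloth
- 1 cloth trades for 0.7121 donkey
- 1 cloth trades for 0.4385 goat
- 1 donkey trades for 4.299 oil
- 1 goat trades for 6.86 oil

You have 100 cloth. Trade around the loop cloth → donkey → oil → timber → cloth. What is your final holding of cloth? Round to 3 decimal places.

96.477

100 cloth × 0.7121 = 71.21 donkey
71.21 donkey × 4.299 = 306.13179 oil
306.13179 oil × 0.1745 = 53.419997355 timber
53.419997355 timber × 1.806 = 96.47651522313 cloth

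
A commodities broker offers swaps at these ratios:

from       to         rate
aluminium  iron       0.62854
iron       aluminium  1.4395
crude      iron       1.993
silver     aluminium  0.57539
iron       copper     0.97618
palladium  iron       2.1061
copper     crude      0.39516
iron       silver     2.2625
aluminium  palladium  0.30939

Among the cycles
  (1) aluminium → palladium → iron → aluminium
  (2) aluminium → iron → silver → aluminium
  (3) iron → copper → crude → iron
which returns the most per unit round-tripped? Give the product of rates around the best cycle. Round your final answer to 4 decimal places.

0.9380

(1) 0.30939 × 2.1061 × 1.4395 = 0.93799
(2) 0.62854 × 2.2625 × 0.57539 = 0.81825
(3) 0.97618 × 0.39516 × 1.993 = 0.76879
Highest is cycle (1) at 0.9380 (≤1, no arbitrage).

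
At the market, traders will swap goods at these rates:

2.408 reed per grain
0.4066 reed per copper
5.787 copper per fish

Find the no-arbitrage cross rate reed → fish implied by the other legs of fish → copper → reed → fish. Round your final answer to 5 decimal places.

Known legs of the cycle: 5.787 × 0.4066 = 2.3529942
For no arbitrage the full-cycle product must be 1, so the missing rate is 1 / 2.3529942 ≈ 0.4249904.

0.42499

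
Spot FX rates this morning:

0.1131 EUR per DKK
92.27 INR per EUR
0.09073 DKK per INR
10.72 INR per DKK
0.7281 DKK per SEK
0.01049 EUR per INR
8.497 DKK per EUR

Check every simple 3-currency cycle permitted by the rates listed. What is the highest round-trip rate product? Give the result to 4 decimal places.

DKK→INR→EUR→DKK: 10.72 × 0.01049 × 8.497 = 0.95551
DKK→EUR→INR→DKK: 0.1131 × 92.27 × 0.09073 = 0.94683
Maximum is DKK→INR→EUR→DKK at 0.9555; no arbitrage — every cycle loses value.

0.9555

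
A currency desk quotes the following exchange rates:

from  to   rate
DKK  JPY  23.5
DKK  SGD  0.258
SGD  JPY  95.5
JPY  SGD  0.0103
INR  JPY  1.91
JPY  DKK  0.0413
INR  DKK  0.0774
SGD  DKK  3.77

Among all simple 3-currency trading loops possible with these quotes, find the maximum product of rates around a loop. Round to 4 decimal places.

JPY→DKK→SGD→JPY: 0.0413 × 0.258 × 95.5 = 1.01759
JPY→SGD→DKK→JPY: 0.0103 × 3.77 × 23.5 = 0.91253
Maximum is JPY→DKK→SGD→JPY at 1.0176; arbitrage exists.

1.0176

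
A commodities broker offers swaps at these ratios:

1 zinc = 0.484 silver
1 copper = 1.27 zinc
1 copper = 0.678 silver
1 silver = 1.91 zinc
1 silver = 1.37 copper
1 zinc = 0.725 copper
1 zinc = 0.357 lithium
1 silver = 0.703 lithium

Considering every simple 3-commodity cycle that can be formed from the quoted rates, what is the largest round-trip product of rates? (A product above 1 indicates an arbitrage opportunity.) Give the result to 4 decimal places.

0.9389

copper→silver→zinc→copper: 0.678 × 1.91 × 0.725 = 0.93886
copper→zinc→silver→copper: 1.27 × 0.484 × 1.37 = 0.84211
Maximum is copper→silver→zinc→copper at 0.9389; no arbitrage — every cycle loses value.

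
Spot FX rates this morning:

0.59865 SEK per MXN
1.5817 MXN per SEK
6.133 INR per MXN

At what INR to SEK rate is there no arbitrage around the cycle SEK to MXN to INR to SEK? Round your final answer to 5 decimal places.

Known legs of the cycle: 1.5817 × 6.133 = 9.7005661
For no arbitrage the full-cycle product must be 1, so the missing rate is 1 / 9.7005661 ≈ 0.1030868.

0.10309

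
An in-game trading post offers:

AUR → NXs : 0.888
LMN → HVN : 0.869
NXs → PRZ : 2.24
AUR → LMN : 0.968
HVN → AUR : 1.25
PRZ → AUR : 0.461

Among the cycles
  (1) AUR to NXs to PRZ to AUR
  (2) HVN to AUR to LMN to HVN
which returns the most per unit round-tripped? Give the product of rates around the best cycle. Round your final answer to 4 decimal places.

1.0515

(1) 0.888 × 2.24 × 0.461 = 0.91698
(2) 1.25 × 0.968 × 0.869 = 1.05149
Highest is cycle (2) at 1.0515 (>1, arbitrage).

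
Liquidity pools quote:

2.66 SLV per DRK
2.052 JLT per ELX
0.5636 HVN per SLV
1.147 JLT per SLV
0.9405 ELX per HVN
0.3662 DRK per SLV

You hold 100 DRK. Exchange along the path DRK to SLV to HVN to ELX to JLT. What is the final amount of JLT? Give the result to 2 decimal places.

100 DRK × 2.66 = 266 SLV
266 SLV × 0.5636 = 149.9176 HVN
149.9176 HVN × 0.9405 = 140.9975028 ELX
140.9975028 ELX × 2.052 = 289.3268757456 JLT

289.33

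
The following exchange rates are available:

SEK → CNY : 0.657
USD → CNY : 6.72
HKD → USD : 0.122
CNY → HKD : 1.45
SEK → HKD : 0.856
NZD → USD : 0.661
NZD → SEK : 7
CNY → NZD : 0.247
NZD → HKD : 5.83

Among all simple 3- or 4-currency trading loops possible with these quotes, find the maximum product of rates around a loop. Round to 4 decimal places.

USD→CNY→HKD→USD: 6.72 × 1.45 × 0.122 = 1.18877
NZD→HKD→USD→CNY→NZD: 5.83 × 0.122 × 6.72 × 0.247 = 1.18058
NZD→SEK→CNY→NZD: 7 × 0.657 × 0.247 = 1.13595
NZD→USD→CNY→NZD: 0.661 × 6.72 × 0.247 = 1.09715
Maximum is USD→CNY→HKD→USD at 1.1888; arbitrage exists.

1.1888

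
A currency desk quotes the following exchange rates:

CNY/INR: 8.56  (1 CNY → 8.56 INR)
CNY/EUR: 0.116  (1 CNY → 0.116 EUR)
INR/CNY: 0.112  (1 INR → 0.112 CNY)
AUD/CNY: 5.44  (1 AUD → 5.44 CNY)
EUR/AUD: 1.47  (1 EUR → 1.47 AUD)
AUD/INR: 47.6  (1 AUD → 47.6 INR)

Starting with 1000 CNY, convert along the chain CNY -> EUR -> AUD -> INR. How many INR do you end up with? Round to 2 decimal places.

8116.75

1000 CNY × 0.116 = 116 EUR
116 EUR × 1.47 = 170.52 AUD
170.52 AUD × 47.6 = 8116.752 INR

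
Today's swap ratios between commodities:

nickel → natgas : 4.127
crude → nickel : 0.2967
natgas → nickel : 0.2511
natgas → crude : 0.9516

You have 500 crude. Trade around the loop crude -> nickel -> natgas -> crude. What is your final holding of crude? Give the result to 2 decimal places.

500 crude × 0.2967 = 148.35 nickel
148.35 nickel × 4.127 = 612.24045 natgas
612.24045 natgas × 0.9516 = 582.60801222 crude

582.61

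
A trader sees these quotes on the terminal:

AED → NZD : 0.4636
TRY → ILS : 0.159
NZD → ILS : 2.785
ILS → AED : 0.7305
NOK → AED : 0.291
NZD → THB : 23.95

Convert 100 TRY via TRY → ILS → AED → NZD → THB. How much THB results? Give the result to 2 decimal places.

128.96

100 TRY × 0.159 = 15.9 ILS
15.9 ILS × 0.7305 = 11.61495 AED
11.61495 AED × 0.4636 = 5.38469082 NZD
5.38469082 NZD × 23.95 = 128.963345139 THB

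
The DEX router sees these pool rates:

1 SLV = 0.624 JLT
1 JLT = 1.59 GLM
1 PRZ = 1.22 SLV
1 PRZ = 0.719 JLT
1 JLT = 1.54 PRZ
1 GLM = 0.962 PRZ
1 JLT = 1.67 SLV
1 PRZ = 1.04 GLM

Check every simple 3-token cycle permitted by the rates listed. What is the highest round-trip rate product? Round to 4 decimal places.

SLV→JLT→PRZ→SLV: 0.624 × 1.54 × 1.22 = 1.17237
PRZ→JLT→GLM→PRZ: 0.719 × 1.59 × 0.962 = 1.09977
Maximum is SLV→JLT→PRZ→SLV at 1.1724; arbitrage exists.

1.1724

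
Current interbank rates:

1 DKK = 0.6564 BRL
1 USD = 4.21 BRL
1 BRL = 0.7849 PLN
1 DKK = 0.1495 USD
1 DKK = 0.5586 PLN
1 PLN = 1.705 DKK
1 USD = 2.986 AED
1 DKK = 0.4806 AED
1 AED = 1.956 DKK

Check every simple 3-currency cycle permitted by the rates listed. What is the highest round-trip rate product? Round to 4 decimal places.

BRL→PLN→DKK→BRL: 0.7849 × 1.705 × 0.6564 = 0.87843
AED→DKK→USD→AED: 1.956 × 0.1495 × 2.986 = 0.87317
Maximum is BRL→PLN→DKK→BRL at 0.8784; no arbitrage — every cycle loses value.

0.8784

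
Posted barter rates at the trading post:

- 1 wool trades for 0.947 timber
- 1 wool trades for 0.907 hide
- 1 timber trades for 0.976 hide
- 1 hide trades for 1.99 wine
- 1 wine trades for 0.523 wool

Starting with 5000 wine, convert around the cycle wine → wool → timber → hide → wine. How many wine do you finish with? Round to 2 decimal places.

5000 wine × 0.523 = 2615 wool
2615 wool × 0.947 = 2476.405 timber
2476.405 timber × 0.976 = 2416.97128 hide
2416.97128 hide × 1.99 = 4809.7728472 wine

4809.77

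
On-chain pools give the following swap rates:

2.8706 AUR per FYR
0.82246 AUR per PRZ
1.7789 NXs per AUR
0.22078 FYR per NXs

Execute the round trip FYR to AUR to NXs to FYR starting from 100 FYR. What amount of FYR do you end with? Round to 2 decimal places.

100 FYR × 2.8706 = 287.06 AUR
287.06 AUR × 1.7789 = 510.651034 NXs
510.651034 NXs × 0.22078 = 112.74153528652 FYR

112.74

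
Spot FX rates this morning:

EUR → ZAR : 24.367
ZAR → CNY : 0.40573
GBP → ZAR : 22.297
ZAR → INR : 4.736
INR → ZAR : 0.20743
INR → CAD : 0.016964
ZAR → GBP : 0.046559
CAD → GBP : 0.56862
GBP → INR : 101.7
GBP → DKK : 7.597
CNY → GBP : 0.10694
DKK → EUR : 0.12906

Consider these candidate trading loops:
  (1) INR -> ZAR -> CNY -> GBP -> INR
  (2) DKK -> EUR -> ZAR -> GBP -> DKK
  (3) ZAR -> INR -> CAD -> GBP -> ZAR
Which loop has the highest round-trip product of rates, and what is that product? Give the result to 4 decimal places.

1.1123

(1) 0.20743 × 0.40573 × 0.10694 × 101.7 = 0.91531
(2) 0.12906 × 24.367 × 0.046559 × 7.597 = 1.11234
(3) 4.736 × 0.016964 × 0.56862 × 22.297 = 1.01861
Highest is cycle (2) at 1.1123 (>1, arbitrage).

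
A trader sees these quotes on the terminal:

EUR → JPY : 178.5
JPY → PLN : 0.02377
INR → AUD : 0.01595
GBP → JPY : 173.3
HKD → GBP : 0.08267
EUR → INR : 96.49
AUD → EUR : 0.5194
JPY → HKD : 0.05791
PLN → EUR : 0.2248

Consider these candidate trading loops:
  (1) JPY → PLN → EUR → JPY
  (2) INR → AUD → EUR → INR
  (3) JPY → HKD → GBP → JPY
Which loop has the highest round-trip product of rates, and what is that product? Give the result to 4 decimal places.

(1) 0.02377 × 0.2248 × 178.5 = 0.95381
(2) 0.01595 × 0.5194 × 96.49 = 0.79936
(3) 0.05791 × 0.08267 × 173.3 = 0.82966
Highest is cycle (1) at 0.9538 (≤1, no arbitrage).

0.9538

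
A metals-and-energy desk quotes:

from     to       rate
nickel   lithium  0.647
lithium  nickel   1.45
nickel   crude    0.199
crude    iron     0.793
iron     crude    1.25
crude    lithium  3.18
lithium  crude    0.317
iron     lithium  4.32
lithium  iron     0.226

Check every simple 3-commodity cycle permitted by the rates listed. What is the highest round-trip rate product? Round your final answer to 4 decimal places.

1.0860

iron→lithium→crude→iron: 4.32 × 0.317 × 0.793 = 1.08597
crude→lithium→nickel→crude: 3.18 × 1.45 × 0.199 = 0.91759
iron→crude→lithium→iron: 1.25 × 3.18 × 0.226 = 0.89835
Maximum is iron→lithium→crude→iron at 1.0860; arbitrage exists.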